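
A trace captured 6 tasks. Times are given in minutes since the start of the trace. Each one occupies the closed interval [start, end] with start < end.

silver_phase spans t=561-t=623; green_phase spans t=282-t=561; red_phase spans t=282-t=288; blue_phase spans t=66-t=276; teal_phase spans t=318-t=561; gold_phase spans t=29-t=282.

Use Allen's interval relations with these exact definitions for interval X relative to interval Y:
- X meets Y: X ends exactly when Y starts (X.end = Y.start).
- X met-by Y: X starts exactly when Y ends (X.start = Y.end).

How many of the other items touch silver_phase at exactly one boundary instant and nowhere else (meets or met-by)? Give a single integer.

Target silver_phase = [t=561, t=623].
blue_phase [t=66, t=276] → before → no.
gold_phase [t=29, t=282] → before → no.
green_phase [t=282, t=561] → meets → counts.
red_phase [t=282, t=288] → before → no.
teal_phase [t=318, t=561] → meets → counts.
Total: 2.

2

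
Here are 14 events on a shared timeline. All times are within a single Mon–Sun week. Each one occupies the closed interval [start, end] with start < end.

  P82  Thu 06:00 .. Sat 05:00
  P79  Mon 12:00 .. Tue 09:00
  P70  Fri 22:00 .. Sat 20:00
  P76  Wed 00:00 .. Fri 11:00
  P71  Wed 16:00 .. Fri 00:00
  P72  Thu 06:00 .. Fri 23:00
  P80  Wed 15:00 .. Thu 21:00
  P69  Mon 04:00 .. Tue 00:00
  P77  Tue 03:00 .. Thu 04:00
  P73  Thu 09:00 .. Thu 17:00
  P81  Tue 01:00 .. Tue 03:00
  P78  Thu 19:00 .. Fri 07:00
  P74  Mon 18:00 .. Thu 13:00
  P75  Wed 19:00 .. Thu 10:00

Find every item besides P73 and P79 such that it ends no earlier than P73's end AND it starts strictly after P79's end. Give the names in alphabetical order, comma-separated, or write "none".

Conditions: its end is no earlier than P73's end (X.end >= Thu 17:00) AND its start is strictly after P79's end (X.start > Tue 09:00).
P69: end Tue 00:00 >= Thu 17:00? ✗; start Mon 04:00 > Tue 09:00? ✗ → no.
P70: end Sat 20:00 >= Thu 17:00? ✓; start Fri 22:00 > Tue 09:00? ✓ → yes.
P71: end Fri 00:00 >= Thu 17:00? ✓; start Wed 16:00 > Tue 09:00? ✓ → yes.
P72: end Fri 23:00 >= Thu 17:00? ✓; start Thu 06:00 > Tue 09:00? ✓ → yes.
P74: end Thu 13:00 >= Thu 17:00? ✗; start Mon 18:00 > Tue 09:00? ✗ → no.
P75: end Thu 10:00 >= Thu 17:00? ✗; start Wed 19:00 > Tue 09:00? ✓ → no.
P76: end Fri 11:00 >= Thu 17:00? ✓; start Wed 00:00 > Tue 09:00? ✓ → yes.
P77: end Thu 04:00 >= Thu 17:00? ✗; start Tue 03:00 > Tue 09:00? ✗ → no.
P78: end Fri 07:00 >= Thu 17:00? ✓; start Thu 19:00 > Tue 09:00? ✓ → yes.
P80: end Thu 21:00 >= Thu 17:00? ✓; start Wed 15:00 > Tue 09:00? ✓ → yes.
P81: end Tue 03:00 >= Thu 17:00? ✗; start Tue 01:00 > Tue 09:00? ✗ → no.
P82: end Sat 05:00 >= Thu 17:00? ✓; start Thu 06:00 > Tue 09:00? ✓ → yes.
Result: P70, P71, P72, P76, P78, P80, P82.

P70, P71, P72, P76, P78, P80, P82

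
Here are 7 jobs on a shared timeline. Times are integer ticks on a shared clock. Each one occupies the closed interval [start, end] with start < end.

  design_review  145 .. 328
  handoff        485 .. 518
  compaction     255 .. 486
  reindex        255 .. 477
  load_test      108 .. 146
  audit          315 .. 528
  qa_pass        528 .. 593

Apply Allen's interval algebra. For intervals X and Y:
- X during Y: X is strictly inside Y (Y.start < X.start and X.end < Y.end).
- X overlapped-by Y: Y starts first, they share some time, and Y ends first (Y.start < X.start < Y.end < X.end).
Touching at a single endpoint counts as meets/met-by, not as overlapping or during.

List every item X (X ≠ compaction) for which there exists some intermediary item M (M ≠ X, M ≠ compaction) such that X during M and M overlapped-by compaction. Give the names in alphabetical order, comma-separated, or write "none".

Target compaction = [255, 486].
Intermediaries M with M overlapped-by compaction: audit, handoff.
Via audit — items with X during audit: handoff.
Via handoff — items with X during handoff: none.
Union: handoff.

handoff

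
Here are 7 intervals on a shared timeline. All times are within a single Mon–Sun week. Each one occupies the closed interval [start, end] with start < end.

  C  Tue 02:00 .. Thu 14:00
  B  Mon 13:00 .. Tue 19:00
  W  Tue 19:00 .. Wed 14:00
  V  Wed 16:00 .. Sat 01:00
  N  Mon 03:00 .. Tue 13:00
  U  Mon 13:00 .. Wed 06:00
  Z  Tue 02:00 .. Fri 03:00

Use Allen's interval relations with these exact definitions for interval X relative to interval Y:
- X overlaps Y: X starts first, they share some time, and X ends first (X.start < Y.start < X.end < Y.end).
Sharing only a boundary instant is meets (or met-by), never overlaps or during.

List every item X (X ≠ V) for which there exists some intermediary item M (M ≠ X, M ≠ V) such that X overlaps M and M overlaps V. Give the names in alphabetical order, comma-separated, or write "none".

B, N, U

Target V = [Wed 16:00, Sat 01:00].
Intermediaries M with M overlaps V: C, Z.
Via C — items with X overlaps C: B, N, U.
Via Z — items with X overlaps Z: B, N, U.
Union: B, N, U.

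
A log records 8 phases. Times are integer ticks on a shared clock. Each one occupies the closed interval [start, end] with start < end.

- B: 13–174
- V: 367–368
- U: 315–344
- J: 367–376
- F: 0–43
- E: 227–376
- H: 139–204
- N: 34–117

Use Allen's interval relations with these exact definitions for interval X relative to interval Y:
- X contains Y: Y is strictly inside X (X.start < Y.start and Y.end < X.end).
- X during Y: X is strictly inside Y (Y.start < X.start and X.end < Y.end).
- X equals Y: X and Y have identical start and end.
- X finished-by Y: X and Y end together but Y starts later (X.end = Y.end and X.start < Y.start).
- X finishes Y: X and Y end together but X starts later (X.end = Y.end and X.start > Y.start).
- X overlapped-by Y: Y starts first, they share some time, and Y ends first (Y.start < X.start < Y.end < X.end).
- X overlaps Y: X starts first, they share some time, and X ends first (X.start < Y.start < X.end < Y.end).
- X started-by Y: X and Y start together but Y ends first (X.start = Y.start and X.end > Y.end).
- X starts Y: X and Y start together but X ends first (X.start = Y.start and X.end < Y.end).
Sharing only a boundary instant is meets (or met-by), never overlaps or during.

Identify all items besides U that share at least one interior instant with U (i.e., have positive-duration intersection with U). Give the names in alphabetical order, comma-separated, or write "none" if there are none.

E

Target U = [315, 344].
B [13, 174] → before → no.
E [227, 376] → contains → yes.
F [0, 43] → before → no.
H [139, 204] → before → no.
J [367, 376] → after → no.
N [34, 117] → before → no.
V [367, 368] → after → no.
Result: E.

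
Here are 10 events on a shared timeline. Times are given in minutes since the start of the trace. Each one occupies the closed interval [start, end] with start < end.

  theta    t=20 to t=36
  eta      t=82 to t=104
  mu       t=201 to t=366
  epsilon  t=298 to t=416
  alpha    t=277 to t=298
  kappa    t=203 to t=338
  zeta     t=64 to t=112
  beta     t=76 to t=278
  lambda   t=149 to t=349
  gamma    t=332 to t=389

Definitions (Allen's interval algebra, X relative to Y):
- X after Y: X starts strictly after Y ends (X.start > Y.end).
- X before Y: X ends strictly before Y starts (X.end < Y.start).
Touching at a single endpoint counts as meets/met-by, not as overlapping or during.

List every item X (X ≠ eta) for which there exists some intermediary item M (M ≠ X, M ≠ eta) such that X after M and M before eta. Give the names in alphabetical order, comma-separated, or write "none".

alpha, beta, epsilon, gamma, kappa, lambda, mu, zeta

Target eta = [t=82, t=104].
Intermediaries M with M before eta: theta.
Via theta — items with X after theta: alpha, beta, epsilon, gamma, kappa, lambda, mu, zeta.
Union: alpha, beta, epsilon, gamma, kappa, lambda, mu, zeta.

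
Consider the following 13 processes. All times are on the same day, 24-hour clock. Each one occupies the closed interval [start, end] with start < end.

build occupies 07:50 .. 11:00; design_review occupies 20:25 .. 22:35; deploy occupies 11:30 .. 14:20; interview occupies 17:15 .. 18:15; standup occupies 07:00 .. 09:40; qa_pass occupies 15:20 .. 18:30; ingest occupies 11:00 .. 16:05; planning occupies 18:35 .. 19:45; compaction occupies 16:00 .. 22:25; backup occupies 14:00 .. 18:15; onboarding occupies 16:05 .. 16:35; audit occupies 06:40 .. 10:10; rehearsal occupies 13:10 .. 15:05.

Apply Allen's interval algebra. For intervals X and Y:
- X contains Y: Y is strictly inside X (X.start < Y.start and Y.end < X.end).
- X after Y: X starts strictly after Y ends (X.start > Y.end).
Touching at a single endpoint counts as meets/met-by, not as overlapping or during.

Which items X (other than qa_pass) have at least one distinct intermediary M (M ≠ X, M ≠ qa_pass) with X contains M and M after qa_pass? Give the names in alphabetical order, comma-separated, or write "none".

Target qa_pass = [15:20, 18:30].
Intermediaries M with M after qa_pass: design_review, planning.
Via design_review — items with X contains design_review: none.
Via planning — items with X contains planning: compaction.
Union: compaction.

compaction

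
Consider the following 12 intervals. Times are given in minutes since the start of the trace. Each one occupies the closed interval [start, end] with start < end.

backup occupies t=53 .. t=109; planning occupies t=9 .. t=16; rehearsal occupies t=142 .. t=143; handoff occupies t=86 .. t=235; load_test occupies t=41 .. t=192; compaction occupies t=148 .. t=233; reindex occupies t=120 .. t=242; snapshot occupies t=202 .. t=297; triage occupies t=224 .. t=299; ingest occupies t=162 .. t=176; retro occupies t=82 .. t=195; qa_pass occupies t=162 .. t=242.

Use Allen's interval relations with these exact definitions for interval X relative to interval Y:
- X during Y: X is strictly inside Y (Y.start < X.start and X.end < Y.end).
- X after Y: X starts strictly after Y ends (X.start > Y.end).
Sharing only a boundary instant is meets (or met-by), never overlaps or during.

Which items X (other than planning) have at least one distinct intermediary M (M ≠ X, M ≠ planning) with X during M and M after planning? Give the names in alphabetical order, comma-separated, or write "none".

Target planning = [t=9, t=16].
Intermediaries M with M after planning: backup, compaction, handoff, ingest, load_test, qa_pass, rehearsal, reindex, retro, snapshot, triage.
Via backup — items with X during backup: none.
Via compaction — items with X during compaction: ingest.
Via handoff — items with X during handoff: compaction, ingest, rehearsal.
Via ingest — items with X during ingest: none.
Via load_test — items with X during load_test: backup, ingest, rehearsal.
Via qa_pass — items with X during qa_pass: none.
Via rehearsal — items with X during rehearsal: none.
Via reindex — items with X during reindex: compaction, ingest, rehearsal.
Via retro — items with X during retro: ingest, rehearsal.
Via snapshot — items with X during snapshot: none.
Via triage — items with X during triage: none.
Union: backup, compaction, ingest, rehearsal.

backup, compaction, ingest, rehearsal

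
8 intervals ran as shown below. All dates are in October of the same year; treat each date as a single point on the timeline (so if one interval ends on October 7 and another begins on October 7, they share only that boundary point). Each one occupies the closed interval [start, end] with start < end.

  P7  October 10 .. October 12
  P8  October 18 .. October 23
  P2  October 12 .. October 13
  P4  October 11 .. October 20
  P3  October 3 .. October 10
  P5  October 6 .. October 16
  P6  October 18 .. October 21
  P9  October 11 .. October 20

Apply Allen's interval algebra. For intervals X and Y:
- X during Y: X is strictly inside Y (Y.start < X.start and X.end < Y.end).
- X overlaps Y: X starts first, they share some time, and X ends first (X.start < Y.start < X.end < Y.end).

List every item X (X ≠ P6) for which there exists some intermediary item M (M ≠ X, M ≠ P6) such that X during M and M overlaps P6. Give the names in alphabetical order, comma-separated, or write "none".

P2

Target P6 = [October 18, October 21].
Intermediaries M with M overlaps P6: P4, P9.
Via P4 — items with X during P4: P2.
Via P9 — items with X during P9: P2.
Union: P2.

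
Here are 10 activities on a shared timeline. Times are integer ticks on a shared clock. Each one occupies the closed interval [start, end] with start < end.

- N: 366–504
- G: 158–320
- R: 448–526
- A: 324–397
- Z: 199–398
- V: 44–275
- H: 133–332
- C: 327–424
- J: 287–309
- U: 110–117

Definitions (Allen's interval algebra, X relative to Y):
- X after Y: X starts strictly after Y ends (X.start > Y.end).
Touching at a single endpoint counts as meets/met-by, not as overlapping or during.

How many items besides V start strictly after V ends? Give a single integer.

Target V = [44, 275].
A [324, 397] → after → counts.
C [327, 424] → after → counts.
G [158, 320] → overlapped-by → no.
H [133, 332] → overlapped-by → no.
J [287, 309] → after → counts.
N [366, 504] → after → counts.
R [448, 526] → after → counts.
U [110, 117] → during → no.
Z [199, 398] → overlapped-by → no.
Total: 5.

5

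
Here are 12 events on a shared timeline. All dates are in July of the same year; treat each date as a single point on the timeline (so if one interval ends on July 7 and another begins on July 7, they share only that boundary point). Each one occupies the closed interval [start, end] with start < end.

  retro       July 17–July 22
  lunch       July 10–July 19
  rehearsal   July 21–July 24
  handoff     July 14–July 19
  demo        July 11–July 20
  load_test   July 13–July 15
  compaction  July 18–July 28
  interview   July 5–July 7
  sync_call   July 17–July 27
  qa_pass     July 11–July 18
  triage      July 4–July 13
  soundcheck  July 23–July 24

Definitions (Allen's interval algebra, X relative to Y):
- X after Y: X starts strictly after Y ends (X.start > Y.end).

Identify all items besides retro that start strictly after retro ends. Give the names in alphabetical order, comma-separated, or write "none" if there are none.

soundcheck

Target retro = [July 17, July 22].
compaction [July 18, July 28] → overlapped-by → no.
demo [July 11, July 20] → overlaps → no.
handoff [July 14, July 19] → overlaps → no.
interview [July 5, July 7] → before → no.
load_test [July 13, July 15] → before → no.
lunch [July 10, July 19] → overlaps → no.
qa_pass [July 11, July 18] → overlaps → no.
rehearsal [July 21, July 24] → overlapped-by → no.
soundcheck [July 23, July 24] → after → yes.
sync_call [July 17, July 27] → started-by → no.
triage [July 4, July 13] → before → no.
Result: soundcheck.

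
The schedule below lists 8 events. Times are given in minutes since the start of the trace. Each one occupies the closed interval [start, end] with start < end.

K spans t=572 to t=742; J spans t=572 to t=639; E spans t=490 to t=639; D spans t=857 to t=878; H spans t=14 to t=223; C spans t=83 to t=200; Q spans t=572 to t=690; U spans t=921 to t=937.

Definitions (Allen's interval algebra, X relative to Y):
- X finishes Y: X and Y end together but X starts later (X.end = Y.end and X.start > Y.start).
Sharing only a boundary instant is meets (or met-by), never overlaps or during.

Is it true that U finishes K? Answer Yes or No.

U = [t=921, t=937], K = [t=572, t=742].
Actual relation of U to K: after.
Asked whether 'finishes' holds → No.

No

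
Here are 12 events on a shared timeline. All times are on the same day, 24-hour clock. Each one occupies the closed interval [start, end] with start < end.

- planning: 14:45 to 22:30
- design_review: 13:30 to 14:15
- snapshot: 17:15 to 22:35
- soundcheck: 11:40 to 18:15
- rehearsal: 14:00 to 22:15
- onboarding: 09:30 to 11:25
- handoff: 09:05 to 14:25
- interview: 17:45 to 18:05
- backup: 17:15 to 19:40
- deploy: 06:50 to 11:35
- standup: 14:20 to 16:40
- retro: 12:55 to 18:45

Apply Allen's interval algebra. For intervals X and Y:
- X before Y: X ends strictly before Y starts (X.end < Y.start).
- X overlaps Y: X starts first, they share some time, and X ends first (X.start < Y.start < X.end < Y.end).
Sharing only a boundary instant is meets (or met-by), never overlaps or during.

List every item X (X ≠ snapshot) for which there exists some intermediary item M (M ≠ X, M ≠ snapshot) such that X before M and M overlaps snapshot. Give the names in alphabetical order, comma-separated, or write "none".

Target snapshot = [17:15, 22:35].
Intermediaries M with M overlaps snapshot: planning, rehearsal, retro, soundcheck.
Via planning — items with X before planning: deploy, design_review, handoff, onboarding.
Via rehearsal — items with X before rehearsal: deploy, onboarding.
Via retro — items with X before retro: deploy, onboarding.
Via soundcheck — items with X before soundcheck: deploy, onboarding.
Union: deploy, design_review, handoff, onboarding.

deploy, design_review, handoff, onboarding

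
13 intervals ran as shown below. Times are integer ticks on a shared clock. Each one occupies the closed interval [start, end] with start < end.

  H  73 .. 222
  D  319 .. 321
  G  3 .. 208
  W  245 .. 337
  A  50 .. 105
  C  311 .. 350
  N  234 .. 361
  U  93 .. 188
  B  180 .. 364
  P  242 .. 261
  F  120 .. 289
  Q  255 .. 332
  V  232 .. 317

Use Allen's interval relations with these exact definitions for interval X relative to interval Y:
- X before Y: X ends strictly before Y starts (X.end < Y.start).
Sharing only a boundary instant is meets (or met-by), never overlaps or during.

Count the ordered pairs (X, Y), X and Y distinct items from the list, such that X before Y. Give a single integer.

35

Checking all 156 ordered pairs for relation 'before'; matching pairs in alphabetical order:
(A, B): A before B ✓
(A, C): A before C ✓
(A, D): A before D ✓
(A, F): A before F ✓
(A, N): A before N ✓
(A, P): A before P ✓
(A, Q): A before Q ✓
(A, V): A before V ✓
(A, W): A before W ✓
(F, C): F before C ✓
(F, D): F before D ✓
(G, C): G before C ✓
(G, D): G before D ✓
(G, N): G before N ✓
(G, P): G before P ✓
(G, Q): G before Q ✓
(G, V): G before V ✓
(G, W): G before W ✓
(H, C): H before C ✓
(H, D): H before D ✓
(H, N): H before N ✓
(H, P): H before P ✓
(H, Q): H before Q ✓
(H, V): H before V ✓
... plus 11 further pairs not listed.
Count: 35.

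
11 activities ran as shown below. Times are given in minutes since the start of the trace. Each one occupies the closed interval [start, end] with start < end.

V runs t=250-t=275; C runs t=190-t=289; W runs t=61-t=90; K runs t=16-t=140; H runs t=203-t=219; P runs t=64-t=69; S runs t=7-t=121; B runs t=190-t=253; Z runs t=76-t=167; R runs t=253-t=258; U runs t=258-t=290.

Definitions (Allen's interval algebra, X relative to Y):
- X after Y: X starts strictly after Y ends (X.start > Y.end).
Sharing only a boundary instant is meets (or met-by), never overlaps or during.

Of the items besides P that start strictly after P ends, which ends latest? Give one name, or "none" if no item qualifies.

Target P = [t=64, t=69].
B [t=190, t=253] → after → candidate.
C [t=190, t=289] → after → candidate.
H [t=203, t=219] → after → candidate.
K [t=16, t=140] → contains → excluded.
R [t=253, t=258] → after → candidate.
S [t=7, t=121] → contains → excluded.
U [t=258, t=290] → after → candidate.
V [t=250, t=275] → after → candidate.
W [t=61, t=90] → contains → excluded.
Z [t=76, t=167] → after → candidate.
Among candidates, latest end is t=290 → U.

U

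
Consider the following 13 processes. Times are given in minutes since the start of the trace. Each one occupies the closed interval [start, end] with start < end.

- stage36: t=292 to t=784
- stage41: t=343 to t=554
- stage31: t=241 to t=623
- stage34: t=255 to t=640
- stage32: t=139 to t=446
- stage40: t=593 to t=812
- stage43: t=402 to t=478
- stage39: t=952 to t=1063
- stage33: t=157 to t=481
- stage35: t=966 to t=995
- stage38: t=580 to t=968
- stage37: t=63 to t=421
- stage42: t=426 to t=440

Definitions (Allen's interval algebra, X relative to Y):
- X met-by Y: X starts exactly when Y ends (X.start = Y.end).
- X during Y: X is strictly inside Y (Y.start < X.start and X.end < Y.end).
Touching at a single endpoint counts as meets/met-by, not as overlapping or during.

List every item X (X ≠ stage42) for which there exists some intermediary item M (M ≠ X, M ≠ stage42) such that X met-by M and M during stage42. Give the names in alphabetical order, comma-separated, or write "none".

none

Target stage42 = [t=426, t=440].
Intermediaries M with M during stage42: none.
Union: none.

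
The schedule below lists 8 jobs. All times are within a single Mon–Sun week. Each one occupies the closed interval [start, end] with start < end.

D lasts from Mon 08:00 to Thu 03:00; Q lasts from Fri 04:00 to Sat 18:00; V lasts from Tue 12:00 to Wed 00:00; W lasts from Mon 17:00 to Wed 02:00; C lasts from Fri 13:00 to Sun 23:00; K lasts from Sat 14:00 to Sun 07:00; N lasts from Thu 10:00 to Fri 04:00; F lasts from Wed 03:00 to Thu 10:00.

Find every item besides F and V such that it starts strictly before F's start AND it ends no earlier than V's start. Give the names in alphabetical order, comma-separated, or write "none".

D, W

Conditions: its start is strictly before F's start (X.start < Wed 03:00) AND its end is no earlier than V's start (X.end >= Tue 12:00).
C: start Fri 13:00 < Wed 03:00? ✗; end Sun 23:00 >= Tue 12:00? ✓ → no.
D: start Mon 08:00 < Wed 03:00? ✓; end Thu 03:00 >= Tue 12:00? ✓ → yes.
K: start Sat 14:00 < Wed 03:00? ✗; end Sun 07:00 >= Tue 12:00? ✓ → no.
N: start Thu 10:00 < Wed 03:00? ✗; end Fri 04:00 >= Tue 12:00? ✓ → no.
Q: start Fri 04:00 < Wed 03:00? ✗; end Sat 18:00 >= Tue 12:00? ✓ → no.
W: start Mon 17:00 < Wed 03:00? ✓; end Wed 02:00 >= Tue 12:00? ✓ → yes.
Result: D, W.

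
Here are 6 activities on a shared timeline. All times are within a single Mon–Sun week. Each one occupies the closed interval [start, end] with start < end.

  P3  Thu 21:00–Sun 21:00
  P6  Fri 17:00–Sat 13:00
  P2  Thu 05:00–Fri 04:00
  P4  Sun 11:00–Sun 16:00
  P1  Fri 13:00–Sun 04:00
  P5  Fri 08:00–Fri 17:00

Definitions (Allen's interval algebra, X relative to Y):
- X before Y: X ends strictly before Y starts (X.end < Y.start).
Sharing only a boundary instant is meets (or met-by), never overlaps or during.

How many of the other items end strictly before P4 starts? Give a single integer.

Target P4 = [Sun 11:00, Sun 16:00].
P1 [Fri 13:00, Sun 04:00] → before → counts.
P2 [Thu 05:00, Fri 04:00] → before → counts.
P3 [Thu 21:00, Sun 21:00] → contains → no.
P5 [Fri 08:00, Fri 17:00] → before → counts.
P6 [Fri 17:00, Sat 13:00] → before → counts.
Total: 4.

4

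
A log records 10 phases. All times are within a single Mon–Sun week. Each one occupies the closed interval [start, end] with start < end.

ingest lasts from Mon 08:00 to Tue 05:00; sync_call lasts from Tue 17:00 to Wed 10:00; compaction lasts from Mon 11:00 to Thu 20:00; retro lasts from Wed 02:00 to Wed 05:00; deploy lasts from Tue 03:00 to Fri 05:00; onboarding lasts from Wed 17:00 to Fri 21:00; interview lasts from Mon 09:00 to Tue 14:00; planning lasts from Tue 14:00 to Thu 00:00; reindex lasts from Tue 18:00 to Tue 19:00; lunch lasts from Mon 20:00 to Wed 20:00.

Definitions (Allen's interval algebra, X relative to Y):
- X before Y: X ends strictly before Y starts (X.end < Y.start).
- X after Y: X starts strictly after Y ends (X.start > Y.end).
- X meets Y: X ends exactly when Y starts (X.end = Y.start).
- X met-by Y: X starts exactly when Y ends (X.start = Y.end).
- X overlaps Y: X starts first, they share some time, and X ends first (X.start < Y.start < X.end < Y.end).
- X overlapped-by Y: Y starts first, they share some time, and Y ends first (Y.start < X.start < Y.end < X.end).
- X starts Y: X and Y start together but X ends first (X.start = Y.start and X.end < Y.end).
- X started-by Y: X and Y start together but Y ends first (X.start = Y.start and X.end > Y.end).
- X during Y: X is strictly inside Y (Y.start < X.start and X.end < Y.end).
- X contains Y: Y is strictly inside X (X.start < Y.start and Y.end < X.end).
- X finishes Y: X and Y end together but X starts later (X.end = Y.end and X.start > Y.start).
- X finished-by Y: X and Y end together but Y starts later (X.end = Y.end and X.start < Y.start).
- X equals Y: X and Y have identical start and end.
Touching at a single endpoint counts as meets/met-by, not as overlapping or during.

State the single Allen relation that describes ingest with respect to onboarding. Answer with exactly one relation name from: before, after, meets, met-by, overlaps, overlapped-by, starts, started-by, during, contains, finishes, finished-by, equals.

before

ingest = [Mon 08:00, Tue 05:00]; onboarding = [Wed 17:00, Fri 21:00].
Compare endpoints: ingest.start < onboarding.start, ingest.start < onboarding.end, ingest.end < onboarding.start, ingest.end < onboarding.end.
That pattern is 'before'.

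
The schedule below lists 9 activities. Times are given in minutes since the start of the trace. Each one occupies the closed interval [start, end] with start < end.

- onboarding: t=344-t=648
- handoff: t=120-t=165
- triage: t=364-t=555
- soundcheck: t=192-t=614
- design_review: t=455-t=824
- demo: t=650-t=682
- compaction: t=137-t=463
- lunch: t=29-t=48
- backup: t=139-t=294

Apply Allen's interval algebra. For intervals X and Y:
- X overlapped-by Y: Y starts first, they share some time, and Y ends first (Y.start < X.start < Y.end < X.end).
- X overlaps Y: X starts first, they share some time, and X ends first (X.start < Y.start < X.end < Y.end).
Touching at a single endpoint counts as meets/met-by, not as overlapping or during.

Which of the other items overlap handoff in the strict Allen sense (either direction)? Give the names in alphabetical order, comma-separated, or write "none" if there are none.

backup, compaction

Target handoff = [t=120, t=165].
backup [t=139, t=294] → overlapped-by → yes.
compaction [t=137, t=463] → overlapped-by → yes.
demo [t=650, t=682] → after → no.
design_review [t=455, t=824] → after → no.
lunch [t=29, t=48] → before → no.
onboarding [t=344, t=648] → after → no.
soundcheck [t=192, t=614] → after → no.
triage [t=364, t=555] → after → no.
Result: backup, compaction.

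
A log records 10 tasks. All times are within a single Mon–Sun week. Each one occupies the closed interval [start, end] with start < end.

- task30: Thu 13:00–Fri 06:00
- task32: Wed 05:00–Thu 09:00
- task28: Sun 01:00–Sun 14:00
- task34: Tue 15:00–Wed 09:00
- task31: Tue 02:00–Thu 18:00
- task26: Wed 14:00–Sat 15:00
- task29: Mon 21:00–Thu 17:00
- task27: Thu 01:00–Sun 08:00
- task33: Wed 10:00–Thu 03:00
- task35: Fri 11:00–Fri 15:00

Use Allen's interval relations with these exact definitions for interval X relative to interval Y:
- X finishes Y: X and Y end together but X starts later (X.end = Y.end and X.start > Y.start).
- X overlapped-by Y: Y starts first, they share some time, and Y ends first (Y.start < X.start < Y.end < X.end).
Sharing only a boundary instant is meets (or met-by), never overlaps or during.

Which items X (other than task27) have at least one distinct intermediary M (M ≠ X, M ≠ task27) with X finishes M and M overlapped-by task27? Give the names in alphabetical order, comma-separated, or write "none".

Target task27 = [Thu 01:00, Sun 08:00].
Intermediaries M with M overlapped-by task27: task28.
Via task28 — items with X finishes task28: none.
Union: none.

none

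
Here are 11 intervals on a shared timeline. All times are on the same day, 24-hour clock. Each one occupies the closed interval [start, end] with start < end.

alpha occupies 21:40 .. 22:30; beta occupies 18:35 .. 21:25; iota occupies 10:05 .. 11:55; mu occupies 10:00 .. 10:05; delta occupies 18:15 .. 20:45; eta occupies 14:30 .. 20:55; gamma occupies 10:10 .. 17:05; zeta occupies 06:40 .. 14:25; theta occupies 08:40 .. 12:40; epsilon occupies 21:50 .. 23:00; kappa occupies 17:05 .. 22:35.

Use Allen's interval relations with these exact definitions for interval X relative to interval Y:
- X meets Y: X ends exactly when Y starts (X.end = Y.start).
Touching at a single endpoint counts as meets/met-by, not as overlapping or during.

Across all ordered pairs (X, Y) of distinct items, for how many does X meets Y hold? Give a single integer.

2

Checking all 110 ordered pairs for relation 'meets'; matching pairs in alphabetical order:
(gamma, kappa): gamma meets kappa ✓
(mu, iota): mu meets iota ✓
Count: 2.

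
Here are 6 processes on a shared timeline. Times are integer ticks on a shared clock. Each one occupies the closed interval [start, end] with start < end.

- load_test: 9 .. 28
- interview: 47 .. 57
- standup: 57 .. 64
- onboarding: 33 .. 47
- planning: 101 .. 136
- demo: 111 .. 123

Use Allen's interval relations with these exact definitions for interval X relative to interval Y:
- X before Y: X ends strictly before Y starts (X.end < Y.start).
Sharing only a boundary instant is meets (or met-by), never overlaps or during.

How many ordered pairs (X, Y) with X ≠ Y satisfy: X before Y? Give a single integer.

12

Checking all 30 ordered pairs for relation 'before'; matching pairs in alphabetical order:
(interview, demo): interview before demo ✓
(interview, planning): interview before planning ✓
(load_test, demo): load_test before demo ✓
(load_test, interview): load_test before interview ✓
(load_test, onboarding): load_test before onboarding ✓
(load_test, planning): load_test before planning ✓
(load_test, standup): load_test before standup ✓
(onboarding, demo): onboarding before demo ✓
(onboarding, planning): onboarding before planning ✓
(onboarding, standup): onboarding before standup ✓
(standup, demo): standup before demo ✓
(standup, planning): standup before planning ✓
Count: 12.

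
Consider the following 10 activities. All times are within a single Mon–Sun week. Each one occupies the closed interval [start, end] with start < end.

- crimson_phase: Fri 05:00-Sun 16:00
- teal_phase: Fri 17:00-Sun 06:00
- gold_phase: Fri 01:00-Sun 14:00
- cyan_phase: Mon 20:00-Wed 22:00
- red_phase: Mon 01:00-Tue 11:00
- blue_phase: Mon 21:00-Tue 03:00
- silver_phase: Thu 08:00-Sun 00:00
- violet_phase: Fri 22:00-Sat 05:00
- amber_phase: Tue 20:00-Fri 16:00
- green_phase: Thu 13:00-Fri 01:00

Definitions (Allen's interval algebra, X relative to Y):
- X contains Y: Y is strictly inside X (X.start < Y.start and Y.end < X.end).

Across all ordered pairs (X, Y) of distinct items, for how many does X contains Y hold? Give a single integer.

Checking all 90 ordered pairs for relation 'contains'; matching pairs in alphabetical order:
(amber_phase, green_phase): amber_phase contains green_phase ✓
(crimson_phase, teal_phase): crimson_phase contains teal_phase ✓
(crimson_phase, violet_phase): crimson_phase contains violet_phase ✓
(cyan_phase, blue_phase): cyan_phase contains blue_phase ✓
(gold_phase, teal_phase): gold_phase contains teal_phase ✓
(gold_phase, violet_phase): gold_phase contains violet_phase ✓
(red_phase, blue_phase): red_phase contains blue_phase ✓
(silver_phase, green_phase): silver_phase contains green_phase ✓
(silver_phase, violet_phase): silver_phase contains violet_phase ✓
(teal_phase, violet_phase): teal_phase contains violet_phase ✓
Count: 10.

10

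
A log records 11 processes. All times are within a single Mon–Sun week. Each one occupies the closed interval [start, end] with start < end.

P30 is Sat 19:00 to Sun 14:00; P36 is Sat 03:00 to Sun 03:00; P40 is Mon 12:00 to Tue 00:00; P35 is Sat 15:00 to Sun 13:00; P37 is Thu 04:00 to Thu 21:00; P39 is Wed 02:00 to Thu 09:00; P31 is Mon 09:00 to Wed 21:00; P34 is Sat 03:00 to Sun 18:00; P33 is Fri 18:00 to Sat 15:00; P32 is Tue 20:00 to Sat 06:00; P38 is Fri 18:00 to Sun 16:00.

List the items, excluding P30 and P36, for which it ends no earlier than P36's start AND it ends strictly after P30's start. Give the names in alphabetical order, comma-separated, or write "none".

Conditions: its end is no earlier than P36's start (X.end >= Sat 03:00) AND its end is strictly after P30's start (X.end > Sat 19:00).
P31: end Wed 21:00 >= Sat 03:00? ✗; end Wed 21:00 > Sat 19:00? ✗ → no.
P32: end Sat 06:00 >= Sat 03:00? ✓; end Sat 06:00 > Sat 19:00? ✗ → no.
P33: end Sat 15:00 >= Sat 03:00? ✓; end Sat 15:00 > Sat 19:00? ✗ → no.
P34: end Sun 18:00 >= Sat 03:00? ✓; end Sun 18:00 > Sat 19:00? ✓ → yes.
P35: end Sun 13:00 >= Sat 03:00? ✓; end Sun 13:00 > Sat 19:00? ✓ → yes.
P37: end Thu 21:00 >= Sat 03:00? ✗; end Thu 21:00 > Sat 19:00? ✗ → no.
P38: end Sun 16:00 >= Sat 03:00? ✓; end Sun 16:00 > Sat 19:00? ✓ → yes.
P39: end Thu 09:00 >= Sat 03:00? ✗; end Thu 09:00 > Sat 19:00? ✗ → no.
P40: end Tue 00:00 >= Sat 03:00? ✗; end Tue 00:00 > Sat 19:00? ✗ → no.
Result: P34, P35, P38.

P34, P35, P38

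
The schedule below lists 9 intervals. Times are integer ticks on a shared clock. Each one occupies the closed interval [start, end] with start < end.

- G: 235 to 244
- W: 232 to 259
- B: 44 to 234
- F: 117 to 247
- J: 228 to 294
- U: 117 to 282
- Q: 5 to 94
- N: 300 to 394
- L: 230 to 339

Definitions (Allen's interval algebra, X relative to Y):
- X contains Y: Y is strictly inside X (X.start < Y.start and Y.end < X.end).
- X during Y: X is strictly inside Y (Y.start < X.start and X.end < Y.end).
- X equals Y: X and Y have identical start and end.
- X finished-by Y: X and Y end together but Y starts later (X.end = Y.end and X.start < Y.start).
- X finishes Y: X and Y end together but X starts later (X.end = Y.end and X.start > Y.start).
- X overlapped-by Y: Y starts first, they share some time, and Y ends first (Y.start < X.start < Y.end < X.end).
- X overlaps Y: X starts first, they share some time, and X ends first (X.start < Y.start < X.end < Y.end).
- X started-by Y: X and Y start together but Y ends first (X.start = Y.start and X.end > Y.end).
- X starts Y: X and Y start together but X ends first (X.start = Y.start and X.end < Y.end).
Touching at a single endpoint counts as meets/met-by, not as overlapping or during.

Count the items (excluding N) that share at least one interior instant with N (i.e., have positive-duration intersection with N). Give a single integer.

1

Target N = [300, 394].
B [44, 234] → before → no.
F [117, 247] → before → no.
G [235, 244] → before → no.
J [228, 294] → before → no.
L [230, 339] → overlaps → counts.
Q [5, 94] → before → no.
U [117, 282] → before → no.
W [232, 259] → before → no.
Total: 1.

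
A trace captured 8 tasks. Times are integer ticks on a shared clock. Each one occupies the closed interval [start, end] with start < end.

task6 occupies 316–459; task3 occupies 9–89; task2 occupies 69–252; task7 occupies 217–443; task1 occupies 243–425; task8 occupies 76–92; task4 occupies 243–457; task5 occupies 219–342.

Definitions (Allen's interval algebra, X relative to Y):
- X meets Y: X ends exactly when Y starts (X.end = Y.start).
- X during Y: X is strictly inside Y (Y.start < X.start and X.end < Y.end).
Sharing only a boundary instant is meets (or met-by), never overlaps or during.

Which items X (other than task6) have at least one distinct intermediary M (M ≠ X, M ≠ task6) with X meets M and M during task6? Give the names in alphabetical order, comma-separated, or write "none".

Target task6 = [316, 459].
Intermediaries M with M during task6: none.
Union: none.

none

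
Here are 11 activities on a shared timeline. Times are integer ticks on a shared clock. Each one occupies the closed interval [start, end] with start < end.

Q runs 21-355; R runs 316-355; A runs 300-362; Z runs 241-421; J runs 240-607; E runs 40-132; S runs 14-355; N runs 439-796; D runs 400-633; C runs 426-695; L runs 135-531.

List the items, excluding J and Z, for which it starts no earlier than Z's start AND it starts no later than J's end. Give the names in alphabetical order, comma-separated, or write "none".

A, C, D, N, R

Conditions: its start is no earlier than Z's start (X.start >= 241) AND its start is no later than J's end (X.start <= 607).
A: start 300 >= 241? ✓; start 300 <= 607? ✓ → yes.
C: start 426 >= 241? ✓; start 426 <= 607? ✓ → yes.
D: start 400 >= 241? ✓; start 400 <= 607? ✓ → yes.
E: start 40 >= 241? ✗; start 40 <= 607? ✓ → no.
L: start 135 >= 241? ✗; start 135 <= 607? ✓ → no.
N: start 439 >= 241? ✓; start 439 <= 607? ✓ → yes.
Q: start 21 >= 241? ✗; start 21 <= 607? ✓ → no.
R: start 316 >= 241? ✓; start 316 <= 607? ✓ → yes.
S: start 14 >= 241? ✗; start 14 <= 607? ✓ → no.
Result: A, C, D, N, R.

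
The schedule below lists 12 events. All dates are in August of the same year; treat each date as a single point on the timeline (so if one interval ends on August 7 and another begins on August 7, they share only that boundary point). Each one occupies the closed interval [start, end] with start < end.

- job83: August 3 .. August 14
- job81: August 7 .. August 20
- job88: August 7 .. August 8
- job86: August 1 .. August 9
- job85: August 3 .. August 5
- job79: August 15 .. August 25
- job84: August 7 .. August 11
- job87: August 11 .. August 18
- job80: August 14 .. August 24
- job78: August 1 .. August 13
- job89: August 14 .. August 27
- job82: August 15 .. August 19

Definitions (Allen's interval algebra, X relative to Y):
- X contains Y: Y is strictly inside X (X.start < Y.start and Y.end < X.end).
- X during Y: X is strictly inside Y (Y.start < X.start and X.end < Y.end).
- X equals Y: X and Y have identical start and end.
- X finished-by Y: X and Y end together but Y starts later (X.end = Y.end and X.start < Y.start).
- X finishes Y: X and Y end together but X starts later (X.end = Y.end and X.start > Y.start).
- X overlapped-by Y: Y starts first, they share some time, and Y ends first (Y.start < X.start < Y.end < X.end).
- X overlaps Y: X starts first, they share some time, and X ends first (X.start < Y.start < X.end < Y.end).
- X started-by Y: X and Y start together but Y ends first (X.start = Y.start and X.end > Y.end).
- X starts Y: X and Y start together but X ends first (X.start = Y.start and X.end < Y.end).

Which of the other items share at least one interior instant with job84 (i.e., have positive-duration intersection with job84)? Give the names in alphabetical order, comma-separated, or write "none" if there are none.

job78, job81, job83, job86, job88

Target job84 = [August 7, August 11].
job78 [August 1, August 13] → contains → yes.
job79 [August 15, August 25] → after → no.
job80 [August 14, August 24] → after → no.
job81 [August 7, August 20] → started-by → yes.
job82 [August 15, August 19] → after → no.
job83 [August 3, August 14] → contains → yes.
job85 [August 3, August 5] → before → no.
job86 [August 1, August 9] → overlaps → yes.
job87 [August 11, August 18] → met-by → no.
job88 [August 7, August 8] → starts → yes.
job89 [August 14, August 27] → after → no.
Result: job78, job81, job83, job86, job88.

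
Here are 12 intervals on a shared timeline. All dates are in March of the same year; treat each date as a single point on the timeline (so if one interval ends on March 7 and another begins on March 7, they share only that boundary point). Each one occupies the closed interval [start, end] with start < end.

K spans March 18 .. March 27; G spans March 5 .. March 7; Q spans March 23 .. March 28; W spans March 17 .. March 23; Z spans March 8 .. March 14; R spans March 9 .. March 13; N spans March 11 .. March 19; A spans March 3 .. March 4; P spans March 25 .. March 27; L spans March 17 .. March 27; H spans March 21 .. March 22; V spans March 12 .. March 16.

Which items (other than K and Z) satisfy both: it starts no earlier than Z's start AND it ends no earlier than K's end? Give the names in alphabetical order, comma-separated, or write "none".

Conditions: its start is no earlier than Z's start (X.start >= March 8) AND its end is no earlier than K's end (X.end >= March 27).
A: start March 3 >= March 8? ✗; end March 4 >= March 27? ✗ → no.
G: start March 5 >= March 8? ✗; end March 7 >= March 27? ✗ → no.
H: start March 21 >= March 8? ✓; end March 22 >= March 27? ✗ → no.
L: start March 17 >= March 8? ✓; end March 27 >= March 27? ✓ → yes.
N: start March 11 >= March 8? ✓; end March 19 >= March 27? ✗ → no.
P: start March 25 >= March 8? ✓; end March 27 >= March 27? ✓ → yes.
Q: start March 23 >= March 8? ✓; end March 28 >= March 27? ✓ → yes.
R: start March 9 >= March 8? ✓; end March 13 >= March 27? ✗ → no.
V: start March 12 >= March 8? ✓; end March 16 >= March 27? ✗ → no.
W: start March 17 >= March 8? ✓; end March 23 >= March 27? ✗ → no.
Result: L, P, Q.

L, P, Q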